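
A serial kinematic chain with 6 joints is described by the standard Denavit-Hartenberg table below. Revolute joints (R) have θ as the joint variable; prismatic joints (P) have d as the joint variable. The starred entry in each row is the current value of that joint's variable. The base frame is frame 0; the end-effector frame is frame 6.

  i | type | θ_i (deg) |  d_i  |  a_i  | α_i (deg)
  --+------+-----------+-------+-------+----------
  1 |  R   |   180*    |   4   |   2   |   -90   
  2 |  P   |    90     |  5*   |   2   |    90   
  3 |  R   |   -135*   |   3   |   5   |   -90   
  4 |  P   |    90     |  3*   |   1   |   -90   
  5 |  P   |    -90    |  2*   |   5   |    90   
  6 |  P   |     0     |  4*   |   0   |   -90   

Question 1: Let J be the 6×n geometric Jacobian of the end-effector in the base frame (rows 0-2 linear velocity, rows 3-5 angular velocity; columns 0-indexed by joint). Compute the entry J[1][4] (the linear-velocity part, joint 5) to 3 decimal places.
-0.707

prismatic axis z_4 = (-0.0000,-0.7071,-0.7071)
J_v[:, 4] = z_4; J_ω[:, 4] = (0,0,0)
entry J[1][4] = -0.7071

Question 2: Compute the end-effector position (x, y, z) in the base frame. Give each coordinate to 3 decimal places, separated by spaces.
-8.000 2.778 -1.536

after link 1: o_1 = (-2.0000, 0.0000, 4.0000)
after link 2: o_2 = (-2.0000, -5.0000, 2.0000)
after link 3: o_3 = (-5.0000, -1.4645, 5.5355)
after link 4: o_4 = (-4.0000, 0.6569, 3.4142)
after link 5: o_5 = (-4.0000, 2.7782, -1.5355)
after link 6: o_6 = (-8.0000, 2.7782, -1.5355)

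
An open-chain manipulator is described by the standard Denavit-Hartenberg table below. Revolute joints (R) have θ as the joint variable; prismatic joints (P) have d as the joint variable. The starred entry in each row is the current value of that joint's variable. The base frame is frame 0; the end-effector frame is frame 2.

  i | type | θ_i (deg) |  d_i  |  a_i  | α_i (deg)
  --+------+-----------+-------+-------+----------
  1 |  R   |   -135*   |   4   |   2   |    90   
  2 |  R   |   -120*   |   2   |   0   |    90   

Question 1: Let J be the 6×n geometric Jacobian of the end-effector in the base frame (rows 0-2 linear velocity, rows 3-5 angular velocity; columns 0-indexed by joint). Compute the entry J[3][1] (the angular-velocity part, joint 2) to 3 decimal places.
axis z_1 = (-0.7071,0.7071,0.0000); lever o_n−o_1 = (-1.4142,1.4142,0.0000)
cross product → J_v[:, 1] = (-0.0000,-0.0000,-0.0000)
J_ω[:, 1] = z_1
entry J[3][1] = -0.7071

-0.707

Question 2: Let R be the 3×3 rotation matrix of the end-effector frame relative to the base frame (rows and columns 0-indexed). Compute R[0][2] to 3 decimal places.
0.612

End-effector z-axis (col 2 of R) = (0.6124,0.6124,0.5000)
R[0][2] = 0.6124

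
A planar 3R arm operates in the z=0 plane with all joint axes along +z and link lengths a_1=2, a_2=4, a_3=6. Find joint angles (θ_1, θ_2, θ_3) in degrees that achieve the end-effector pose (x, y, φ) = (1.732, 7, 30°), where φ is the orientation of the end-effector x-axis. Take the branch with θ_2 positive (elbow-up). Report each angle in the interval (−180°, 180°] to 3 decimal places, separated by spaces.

wrist centre = target − a_3·(cos φ, sin φ) = (-3.4642, 4.0000)
cos θ_2 = (28.0004−2²−4²)/(2·2·4) = 0.5000; θ_2 = 59.9985° (elbow-up)
β = atan2(4.0000,-3.4642) = 130.8938°; ψ = atan2(3.4641,4.0001) = 40.8924°
θ_1 = β − ψ = 90.0015°
θ_3 = φ − θ_1 − θ_2 = -120.0000° (wrapped to (-180°,180°])

90.001 59.999 -120.000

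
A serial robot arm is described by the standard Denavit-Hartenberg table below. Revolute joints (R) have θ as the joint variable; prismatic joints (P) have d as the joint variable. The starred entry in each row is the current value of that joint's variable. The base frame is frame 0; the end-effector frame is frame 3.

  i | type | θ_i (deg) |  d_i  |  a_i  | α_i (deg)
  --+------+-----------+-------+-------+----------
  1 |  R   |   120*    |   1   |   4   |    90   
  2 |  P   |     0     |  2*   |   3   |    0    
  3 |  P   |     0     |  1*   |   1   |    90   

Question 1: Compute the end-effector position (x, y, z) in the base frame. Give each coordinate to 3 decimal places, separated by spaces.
after link 1: o_1 = (-2.0000, 3.4641, 1.0000)
after link 2: o_2 = (-1.7679, 7.0622, 1.0000)
after link 3: o_3 = (-1.4019, 8.4282, 1.0000)

-1.402 8.428 1.000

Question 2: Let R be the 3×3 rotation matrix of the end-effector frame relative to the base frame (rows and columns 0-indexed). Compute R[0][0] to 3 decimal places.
End-effector x-axis (col 0 of R) = (-0.5000,0.8660,0.0000)
R[0][0] = -0.5000

-0.500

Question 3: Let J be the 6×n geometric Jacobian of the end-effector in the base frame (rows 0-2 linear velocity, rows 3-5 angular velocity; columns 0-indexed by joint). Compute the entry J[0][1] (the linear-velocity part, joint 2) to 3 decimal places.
0.866

prismatic axis z_1 = (0.8660,0.5000,0.0000)
J_v[:, 1] = z_1; J_ω[:, 1] = (0,0,0)
entry J[0][1] = 0.8660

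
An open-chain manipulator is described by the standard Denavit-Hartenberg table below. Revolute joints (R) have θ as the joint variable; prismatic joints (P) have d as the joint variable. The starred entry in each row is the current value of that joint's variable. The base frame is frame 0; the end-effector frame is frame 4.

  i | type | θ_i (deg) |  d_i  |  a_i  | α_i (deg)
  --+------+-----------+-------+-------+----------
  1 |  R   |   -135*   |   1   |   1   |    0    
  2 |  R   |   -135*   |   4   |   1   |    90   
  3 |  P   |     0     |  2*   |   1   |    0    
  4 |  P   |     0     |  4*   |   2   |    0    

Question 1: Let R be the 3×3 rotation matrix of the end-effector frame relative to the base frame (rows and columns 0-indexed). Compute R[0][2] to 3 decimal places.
End-effector z-axis (col 2 of R) = (1.0000,0.0000,0.0000)
R[0][2] = 1.0000

1.000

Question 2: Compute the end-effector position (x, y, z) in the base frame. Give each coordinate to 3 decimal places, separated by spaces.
5.293 3.293 5.000

after link 1: o_1 = (-0.7071, -0.7071, 1.0000)
after link 2: o_2 = (-0.7071, 0.2929, 5.0000)
after link 3: o_3 = (1.2929, 1.2929, 5.0000)
after link 4: o_4 = (5.2929, 3.2929, 5.0000)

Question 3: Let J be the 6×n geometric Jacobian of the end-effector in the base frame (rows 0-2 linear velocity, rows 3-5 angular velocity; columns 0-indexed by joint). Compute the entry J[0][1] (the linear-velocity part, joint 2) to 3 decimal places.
axis z_1 = (0.0000,0.0000,1.0000); lever o_n−o_1 = (6.0000,4.0000,4.0000)
cross product → J_v[:, 1] = (-4.0000,6.0000,0.0000)
J_ω[:, 1] = z_1
entry J[0][1] = -4.0000

-4.000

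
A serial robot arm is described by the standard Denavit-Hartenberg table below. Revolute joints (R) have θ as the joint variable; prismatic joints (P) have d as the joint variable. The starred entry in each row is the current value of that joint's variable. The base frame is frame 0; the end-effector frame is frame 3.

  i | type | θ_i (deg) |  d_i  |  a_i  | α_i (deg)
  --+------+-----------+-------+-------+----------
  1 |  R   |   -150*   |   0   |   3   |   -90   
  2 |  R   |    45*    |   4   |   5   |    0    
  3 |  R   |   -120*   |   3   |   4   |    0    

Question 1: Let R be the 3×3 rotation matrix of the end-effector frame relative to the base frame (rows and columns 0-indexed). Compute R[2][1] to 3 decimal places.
End-effector y-axis (col 1 of R) = (-0.8365,-0.4830,-0.2588)
R[2][1] = -0.2588

-0.259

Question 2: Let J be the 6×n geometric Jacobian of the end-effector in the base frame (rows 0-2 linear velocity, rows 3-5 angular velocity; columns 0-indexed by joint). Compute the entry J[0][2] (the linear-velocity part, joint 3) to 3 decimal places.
-3.346

axis z_2 = (0.5000,-0.8660,0.0000); lever o_n−o_2 = (0.6034,-3.1157,3.8637)
cross product → J_v[:, 2] = (-3.3461,-1.9319,-1.0353)
J_ω[:, 2] = z_2
entry J[0][2] = -3.3461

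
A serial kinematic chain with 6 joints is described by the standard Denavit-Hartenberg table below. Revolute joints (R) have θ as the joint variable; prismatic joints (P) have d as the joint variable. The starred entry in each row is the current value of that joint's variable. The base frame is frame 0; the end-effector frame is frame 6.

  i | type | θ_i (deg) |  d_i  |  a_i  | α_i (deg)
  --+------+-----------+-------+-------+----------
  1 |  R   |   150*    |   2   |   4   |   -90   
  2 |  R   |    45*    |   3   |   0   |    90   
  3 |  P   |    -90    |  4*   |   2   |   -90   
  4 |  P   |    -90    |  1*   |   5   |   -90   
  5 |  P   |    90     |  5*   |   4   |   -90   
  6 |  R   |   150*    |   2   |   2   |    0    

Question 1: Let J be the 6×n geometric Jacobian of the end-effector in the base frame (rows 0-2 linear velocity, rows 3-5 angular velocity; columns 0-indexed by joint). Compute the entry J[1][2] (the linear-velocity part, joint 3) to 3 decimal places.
0.354

prismatic axis z_2 = (-0.6124,0.3536,0.7071)
J_v[:, 2] = z_2; J_ω[:, 2] = (0,0,0)
entry J[1][2] = 0.3536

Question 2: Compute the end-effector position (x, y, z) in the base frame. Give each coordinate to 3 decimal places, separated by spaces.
-5.474 6.625 7.846

after link 1: o_1 = (-3.4641, 2.0000, 2.0000)
after link 2: o_2 = (-4.9641, -0.5981, 2.0000)
after link 3: o_3 = (-6.4136, 2.5482, 4.8284)
after link 4: o_4 = (-10.0878, 4.6695, 7.6569)
after link 5: o_5 = (-5.1383, 7.5854, 10.4853)
after link 6: o_6 = (-5.4743, 6.6247, 7.8463)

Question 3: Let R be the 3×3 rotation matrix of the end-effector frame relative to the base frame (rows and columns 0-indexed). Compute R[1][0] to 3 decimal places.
End-effector x-axis (col 0 of R) = (-0.7803,-0.1268,-0.6124)
R[1][0] = -0.1268

-0.127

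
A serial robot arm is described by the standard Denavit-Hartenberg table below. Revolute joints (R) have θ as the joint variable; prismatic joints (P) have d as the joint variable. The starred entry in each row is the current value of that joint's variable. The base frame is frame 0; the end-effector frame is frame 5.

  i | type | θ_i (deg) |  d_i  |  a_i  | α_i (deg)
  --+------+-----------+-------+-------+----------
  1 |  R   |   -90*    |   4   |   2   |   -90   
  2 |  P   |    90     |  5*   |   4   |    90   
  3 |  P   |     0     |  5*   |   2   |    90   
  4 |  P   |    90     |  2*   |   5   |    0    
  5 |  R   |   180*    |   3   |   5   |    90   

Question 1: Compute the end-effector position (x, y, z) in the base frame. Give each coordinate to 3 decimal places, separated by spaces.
0.000 -7.000 -2.000

after link 1: o_1 = (0.0000, -2.0000, 4.0000)
after link 2: o_2 = (5.0000, -2.0000, 0.0000)
after link 3: o_3 = (5.0000, -7.0000, -2.0000)
after link 4: o_4 = (3.0000, -12.0000, -2.0000)
after link 5: o_5 = (0.0000, -7.0000, -2.0000)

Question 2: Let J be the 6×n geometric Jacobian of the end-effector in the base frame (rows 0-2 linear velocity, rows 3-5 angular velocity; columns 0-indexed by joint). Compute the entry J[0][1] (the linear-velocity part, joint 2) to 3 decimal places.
1.000

prismatic axis z_1 = (1.0000,0.0000,0.0000)
J_v[:, 1] = z_1; J_ω[:, 1] = (0,0,0)
entry J[0][1] = 1.0000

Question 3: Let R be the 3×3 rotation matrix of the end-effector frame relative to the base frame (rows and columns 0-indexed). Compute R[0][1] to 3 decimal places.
End-effector y-axis (col 1 of R) = (-1.0000,-0.0000,-0.0000)
R[0][1] = -1.0000

-1.000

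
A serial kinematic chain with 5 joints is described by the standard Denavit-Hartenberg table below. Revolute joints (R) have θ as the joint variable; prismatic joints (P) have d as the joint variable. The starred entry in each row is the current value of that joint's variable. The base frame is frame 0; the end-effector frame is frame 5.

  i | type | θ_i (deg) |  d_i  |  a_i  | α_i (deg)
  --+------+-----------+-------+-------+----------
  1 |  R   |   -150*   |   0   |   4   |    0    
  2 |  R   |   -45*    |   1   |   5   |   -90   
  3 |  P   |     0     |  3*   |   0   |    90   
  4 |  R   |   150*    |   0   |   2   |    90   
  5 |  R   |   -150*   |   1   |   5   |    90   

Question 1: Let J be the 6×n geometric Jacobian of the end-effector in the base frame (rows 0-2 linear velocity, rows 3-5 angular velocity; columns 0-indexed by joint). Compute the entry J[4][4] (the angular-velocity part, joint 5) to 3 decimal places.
axis z_4 = (-0.7071,-0.7071,0.0000); lever o_n−o_4 = (-3.7690,2.3548,-2.5000)
cross product → J_v[:, 4] = (1.7678,-1.7678,-4.3301)
J_ω[:, 4] = z_4
entry J[4][4] = -0.7071

-0.707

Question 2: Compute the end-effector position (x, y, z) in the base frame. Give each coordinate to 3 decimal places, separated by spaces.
-11.425 -2.663 -1.500

after link 1: o_1 = (-3.4641, -2.0000, 0.0000)
after link 2: o_2 = (-8.2937, -0.7059, 1.0000)
after link 3: o_3 = (-9.0702, -3.6037, 1.0000)
after link 4: o_4 = (-7.6560, -5.0179, 1.0000)
after link 5: o_5 = (-11.4249, -2.6631, -1.5000)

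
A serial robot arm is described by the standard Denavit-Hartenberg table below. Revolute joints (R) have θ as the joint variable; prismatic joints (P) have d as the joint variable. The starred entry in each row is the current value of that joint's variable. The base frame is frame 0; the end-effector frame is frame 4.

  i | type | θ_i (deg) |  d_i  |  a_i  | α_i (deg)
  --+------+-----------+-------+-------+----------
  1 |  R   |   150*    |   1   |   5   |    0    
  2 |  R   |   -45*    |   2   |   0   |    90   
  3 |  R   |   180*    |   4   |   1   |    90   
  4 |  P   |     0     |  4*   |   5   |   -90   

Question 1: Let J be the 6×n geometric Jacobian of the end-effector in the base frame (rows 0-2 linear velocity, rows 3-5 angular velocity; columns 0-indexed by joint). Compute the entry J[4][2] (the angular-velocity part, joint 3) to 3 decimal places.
0.259

axis z_2 = (0.9659,0.2588,0.0000); lever o_n−o_2 = (5.4166,-4.7603,4.0000)
cross product → J_v[:, 2] = (1.0353,-3.8637,-6.0000)
J_ω[:, 2] = z_2
entry J[4][2] = 0.2588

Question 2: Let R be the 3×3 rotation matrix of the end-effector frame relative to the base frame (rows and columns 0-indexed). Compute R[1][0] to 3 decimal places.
-0.966

End-effector x-axis (col 0 of R) = (0.2588,-0.9659,0.0000)
R[1][0] = -0.9659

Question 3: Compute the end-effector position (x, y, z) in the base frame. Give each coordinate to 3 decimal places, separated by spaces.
1.086 -2.260 7.000

after link 1: o_1 = (-4.3301, 2.5000, 1.0000)
after link 2: o_2 = (-4.3301, 2.5000, 3.0000)
after link 3: o_3 = (-0.2076, 2.5694, 3.0000)
after link 4: o_4 = (1.0865, -2.2603, 7.0000)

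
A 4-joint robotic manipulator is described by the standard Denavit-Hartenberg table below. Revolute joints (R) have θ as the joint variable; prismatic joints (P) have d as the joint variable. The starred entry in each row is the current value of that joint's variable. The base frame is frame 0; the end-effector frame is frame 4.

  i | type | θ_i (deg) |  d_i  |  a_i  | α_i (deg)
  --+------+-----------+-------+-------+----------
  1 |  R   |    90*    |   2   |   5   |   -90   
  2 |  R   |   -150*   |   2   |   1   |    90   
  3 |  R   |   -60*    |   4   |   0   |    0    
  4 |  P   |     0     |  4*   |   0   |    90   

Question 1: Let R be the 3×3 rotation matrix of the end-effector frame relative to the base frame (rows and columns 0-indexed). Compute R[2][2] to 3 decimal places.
-0.433

End-effector z-axis (col 2 of R) = (0.5000,0.7500,-0.4330)
R[2][2] = -0.4330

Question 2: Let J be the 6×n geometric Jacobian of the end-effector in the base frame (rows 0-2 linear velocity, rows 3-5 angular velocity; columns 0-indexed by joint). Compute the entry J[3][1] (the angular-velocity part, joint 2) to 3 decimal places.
axis z_1 = (-1.0000,0.0000,0.0000); lever o_n−o_1 = (-2.0000,-4.8660,-6.4282)
cross product → J_v[:, 1] = (-0.0000,-6.4282,4.8660)
J_ω[:, 1] = z_1
entry J[3][1] = -1.0000

-1.000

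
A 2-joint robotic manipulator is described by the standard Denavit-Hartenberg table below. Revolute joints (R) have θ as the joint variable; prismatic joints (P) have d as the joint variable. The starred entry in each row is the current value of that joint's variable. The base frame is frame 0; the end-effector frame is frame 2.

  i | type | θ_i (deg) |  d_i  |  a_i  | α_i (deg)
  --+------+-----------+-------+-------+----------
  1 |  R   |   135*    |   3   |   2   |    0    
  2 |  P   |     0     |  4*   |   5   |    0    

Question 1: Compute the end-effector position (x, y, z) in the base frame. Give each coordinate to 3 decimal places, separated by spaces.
-4.950 4.950 7.000

after link 1: o_1 = (-1.4142, 1.4142, 3.0000)
after link 2: o_2 = (-4.9497, 4.9497, 7.0000)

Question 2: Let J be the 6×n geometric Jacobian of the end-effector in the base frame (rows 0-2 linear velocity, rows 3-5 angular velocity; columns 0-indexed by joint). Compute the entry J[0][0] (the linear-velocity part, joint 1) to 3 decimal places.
axis z_0 = ẑ; lever o_n−o_0 = (-4.9497,4.9497,7.0000)
cross product → J_v[:, 0] = (-4.9497,-4.9497,0.0000)
J_ω[:, 0] = z_0
entry J[0][0] = -4.9497

-4.950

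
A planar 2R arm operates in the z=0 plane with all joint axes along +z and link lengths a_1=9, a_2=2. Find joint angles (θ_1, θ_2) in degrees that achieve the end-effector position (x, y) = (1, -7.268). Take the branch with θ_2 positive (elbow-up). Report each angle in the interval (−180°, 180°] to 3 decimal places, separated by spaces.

cos θ_2 = (53.8238−9²−2²)/(2·9·2) = -0.8660; θ_2 = 149.9976° (elbow-up)
β = atan2(-7.2680,1.0000) = -82.1659°; ψ = atan2(1.0001,7.2680) = 7.8347°
θ_1 = β − ψ = -90.0006°

-90.001 149.998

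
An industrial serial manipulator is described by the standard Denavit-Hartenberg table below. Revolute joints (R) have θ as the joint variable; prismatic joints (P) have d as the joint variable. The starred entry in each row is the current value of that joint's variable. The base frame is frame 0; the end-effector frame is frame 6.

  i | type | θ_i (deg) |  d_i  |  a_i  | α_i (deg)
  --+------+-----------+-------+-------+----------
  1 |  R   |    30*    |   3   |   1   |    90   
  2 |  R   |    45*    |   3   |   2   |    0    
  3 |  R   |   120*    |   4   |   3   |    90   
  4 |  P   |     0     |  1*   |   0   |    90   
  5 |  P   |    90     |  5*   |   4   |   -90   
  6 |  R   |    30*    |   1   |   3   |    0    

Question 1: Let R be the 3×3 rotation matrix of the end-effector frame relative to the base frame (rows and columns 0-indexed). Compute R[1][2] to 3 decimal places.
0.483

End-effector z-axis (col 2 of R) = (0.8365,0.4830,-0.2588)
R[1][2] = 0.4830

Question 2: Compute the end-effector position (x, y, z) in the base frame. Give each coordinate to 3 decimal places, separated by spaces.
3.871 -1.807 12.271

after link 1: o_1 = (0.8660, 0.5000, 3.0000)
after link 2: o_2 = (3.5908, -1.3910, 4.4142)
after link 3: o_3 = (3.0812, -6.3040, 5.1907)
after link 4: o_4 = (3.3054, -6.1746, 6.1566)
after link 5: o_5 = (1.7019, -1.3268, 10.0203)
after link 6: o_6 = (3.8708, -1.8066, 12.2710)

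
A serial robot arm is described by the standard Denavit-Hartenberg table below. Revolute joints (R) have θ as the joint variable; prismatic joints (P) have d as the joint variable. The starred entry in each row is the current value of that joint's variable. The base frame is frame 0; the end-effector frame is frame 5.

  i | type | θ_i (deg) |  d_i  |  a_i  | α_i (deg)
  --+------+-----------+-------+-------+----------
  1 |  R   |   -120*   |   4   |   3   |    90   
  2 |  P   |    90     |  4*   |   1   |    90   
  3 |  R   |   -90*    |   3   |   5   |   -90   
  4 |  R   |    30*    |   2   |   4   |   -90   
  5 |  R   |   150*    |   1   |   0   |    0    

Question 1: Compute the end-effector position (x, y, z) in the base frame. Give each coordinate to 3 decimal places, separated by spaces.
after link 1: o_1 = (-1.5000, -2.5981, 4.0000)
after link 2: o_2 = (-4.9641, -0.5981, 5.0000)
after link 3: o_3 = (-2.1340, -5.6962, 5.0000)
after link 4: o_4 = (1.8660, -5.6962, 7.0000)
after link 5: o_5 = (1.8660, -4.6962, 7.0000)

1.866 -4.696 7.000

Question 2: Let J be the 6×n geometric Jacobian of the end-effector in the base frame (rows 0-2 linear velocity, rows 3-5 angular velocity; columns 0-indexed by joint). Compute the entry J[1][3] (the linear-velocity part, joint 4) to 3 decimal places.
4.000

axis z_3 = (-0.0000,-0.0000,1.0000); lever o_n−o_3 = (4.0000,1.0000,2.0000)
cross product → J_v[:, 3] = (-1.0000,4.0000,0.0000)
J_ω[:, 3] = z_3
entry J[1][3] = 4.0000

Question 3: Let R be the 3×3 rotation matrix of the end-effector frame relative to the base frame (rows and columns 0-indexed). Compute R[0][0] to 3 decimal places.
-0.866

End-effector x-axis (col 0 of R) = (-0.8660,-0.0000,-0.5000)
R[0][0] = -0.8660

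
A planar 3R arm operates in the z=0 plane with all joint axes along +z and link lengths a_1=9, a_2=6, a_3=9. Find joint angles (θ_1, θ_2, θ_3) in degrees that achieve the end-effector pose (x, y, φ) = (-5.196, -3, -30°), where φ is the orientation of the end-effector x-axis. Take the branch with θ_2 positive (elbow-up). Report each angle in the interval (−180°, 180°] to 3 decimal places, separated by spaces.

149.999 60.002 119.999

wrist centre = target − a_3·(cos φ, sin φ) = (-12.9902, 1.5000)
cos θ_2 = (170.9960−9²−6²)/(2·9·6) = 0.5000; θ_2 = 60.0024° (elbow-up)
β = atan2(1.5000,-12.9902) = 173.4131°; ψ = atan2(5.1963,11.9998) = 23.4141°
θ_1 = β − ψ = 149.9990°
θ_3 = φ − θ_1 − θ_2 = 119.9985° (wrapped to (-180°,180°])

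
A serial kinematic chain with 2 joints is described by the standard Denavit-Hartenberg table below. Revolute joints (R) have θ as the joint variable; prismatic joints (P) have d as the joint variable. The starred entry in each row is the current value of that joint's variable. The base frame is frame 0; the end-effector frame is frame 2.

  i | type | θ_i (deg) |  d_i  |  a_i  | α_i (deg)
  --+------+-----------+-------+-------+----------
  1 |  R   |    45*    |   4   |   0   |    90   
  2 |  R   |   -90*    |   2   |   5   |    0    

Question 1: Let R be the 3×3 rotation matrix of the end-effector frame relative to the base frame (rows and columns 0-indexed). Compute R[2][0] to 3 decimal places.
End-effector x-axis (col 0 of R) = (0.0000,-0.0000,-1.0000)
R[2][0] = -1.0000

-1.000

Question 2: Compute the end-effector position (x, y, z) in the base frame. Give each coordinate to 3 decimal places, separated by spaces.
1.414 -1.414 -1.000

after link 1: o_1 = (0.0000, 0.0000, 4.0000)
after link 2: o_2 = (1.4142, -1.4142, -1.0000)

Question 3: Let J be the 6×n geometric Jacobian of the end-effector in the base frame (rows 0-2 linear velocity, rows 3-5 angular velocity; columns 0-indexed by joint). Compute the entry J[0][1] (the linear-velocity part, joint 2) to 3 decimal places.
3.536

axis z_1 = (0.7071,-0.7071,0.0000); lever o_n−o_1 = (1.4142,-1.4142,-5.0000)
cross product → J_v[:, 1] = (3.5355,3.5355,0.0000)
J_ω[:, 1] = z_1
entry J[0][1] = 3.5355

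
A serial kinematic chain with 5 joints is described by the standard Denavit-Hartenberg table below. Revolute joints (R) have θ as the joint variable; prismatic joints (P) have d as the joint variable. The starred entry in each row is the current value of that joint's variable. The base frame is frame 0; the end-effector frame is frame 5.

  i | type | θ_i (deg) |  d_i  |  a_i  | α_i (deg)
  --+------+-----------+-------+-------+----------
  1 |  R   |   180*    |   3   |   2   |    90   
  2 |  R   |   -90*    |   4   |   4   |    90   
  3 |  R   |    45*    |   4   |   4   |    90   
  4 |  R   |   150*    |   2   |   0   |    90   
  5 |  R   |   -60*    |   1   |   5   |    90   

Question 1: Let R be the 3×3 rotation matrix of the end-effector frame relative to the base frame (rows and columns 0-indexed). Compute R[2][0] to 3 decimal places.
0.919

End-effector x-axis (col 0 of R) = (0.2500,0.3062,0.9186)
R[2][0] = 0.9186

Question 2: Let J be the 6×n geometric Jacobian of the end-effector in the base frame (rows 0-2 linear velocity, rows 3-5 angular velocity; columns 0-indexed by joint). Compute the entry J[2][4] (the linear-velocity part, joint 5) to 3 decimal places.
0.884

axis z_4 = (0.8660,0.3536,-0.3536); lever o_n−o_4 = (2.1160,1.8845,4.2392)
cross product → J_v[:, 4] = (2.1651,-4.4194,0.8839)
J_ω[:, 4] = z_4
entry J[2][4] = 0.8839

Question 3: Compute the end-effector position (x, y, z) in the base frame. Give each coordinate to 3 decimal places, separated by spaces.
after link 1: o_1 = (-2.0000, 0.0000, 3.0000)
after link 2: o_2 = (-2.0000, 4.0000, -1.0000)
after link 3: o_3 = (2.0000, 6.8284, -3.8284)
after link 4: o_4 = (2.0000, 5.4142, -5.2426)
after link 5: o_5 = (4.1160, 7.2987, -1.0034)

4.116 7.299 -1.003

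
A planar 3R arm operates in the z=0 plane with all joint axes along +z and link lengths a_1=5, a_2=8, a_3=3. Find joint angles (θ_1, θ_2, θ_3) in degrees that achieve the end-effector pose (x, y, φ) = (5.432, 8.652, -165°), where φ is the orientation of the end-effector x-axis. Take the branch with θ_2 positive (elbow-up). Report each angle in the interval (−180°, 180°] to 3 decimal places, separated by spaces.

30.001 30.001 134.997

wrist centre = target − a_3·(cos φ, sin φ) = (8.3298, 9.4285)
cos θ_2 = (158.2810−5²−8²)/(2·5·8) = 0.8660; θ_2 = 30.0015° (elbow-up)
β = atan2(9.4285,8.3298) = 48.5403°; ψ = atan2(4.0002,11.9281) = 18.5393°
θ_1 = β − ψ = 30.0010°
θ_3 = φ − θ_1 − θ_2 = 134.9975° (wrapped to (-180°,180°])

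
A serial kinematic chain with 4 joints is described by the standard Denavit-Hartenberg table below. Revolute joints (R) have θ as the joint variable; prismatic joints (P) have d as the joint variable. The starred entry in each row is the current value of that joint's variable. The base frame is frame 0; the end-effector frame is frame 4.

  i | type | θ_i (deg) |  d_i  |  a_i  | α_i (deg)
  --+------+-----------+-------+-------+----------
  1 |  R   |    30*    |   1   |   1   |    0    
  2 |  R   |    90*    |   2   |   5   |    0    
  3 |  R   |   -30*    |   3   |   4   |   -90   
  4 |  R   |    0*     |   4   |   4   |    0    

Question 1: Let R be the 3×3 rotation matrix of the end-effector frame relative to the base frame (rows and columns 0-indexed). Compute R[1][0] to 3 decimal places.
End-effector x-axis (col 0 of R) = (0.0000,1.0000,0.0000)
R[1][0] = 1.0000

1.000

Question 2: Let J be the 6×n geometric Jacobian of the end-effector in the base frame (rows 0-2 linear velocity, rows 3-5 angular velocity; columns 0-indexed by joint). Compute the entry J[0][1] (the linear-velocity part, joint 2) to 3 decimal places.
axis z_1 = (0.0000,0.0000,1.0000); lever o_n−o_1 = (-6.5000,12.3301,5.0000)
cross product → J_v[:, 1] = (-12.3301,-6.5000,0.0000)
J_ω[:, 1] = z_1
entry J[0][1] = -12.3301

-12.330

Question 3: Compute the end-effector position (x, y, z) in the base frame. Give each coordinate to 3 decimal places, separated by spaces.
after link 1: o_1 = (0.8660, 0.5000, 1.0000)
after link 2: o_2 = (-1.6340, 4.8301, 3.0000)
after link 3: o_3 = (-1.6340, 8.8301, 6.0000)
after link 4: o_4 = (-5.6340, 12.8301, 6.0000)

-5.634 12.830 6.000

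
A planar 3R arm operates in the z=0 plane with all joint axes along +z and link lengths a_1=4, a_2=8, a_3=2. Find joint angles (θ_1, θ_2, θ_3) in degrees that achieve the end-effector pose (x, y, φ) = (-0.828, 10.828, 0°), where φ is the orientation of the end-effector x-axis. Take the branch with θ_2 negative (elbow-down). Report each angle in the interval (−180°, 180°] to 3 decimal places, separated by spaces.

135.009 -45.015 -89.994

wrist centre = target − a_3·(cos φ, sin φ) = (-2.8280, 10.8280)
cos θ_2 = (125.2432−4²−8²)/(2·4·8) = 0.7069; θ_2 = -45.0148° (elbow-down)
β = atan2(10.8280,-2.8280) = 104.6372°; ψ = atan2(-5.6583,9.6554) = -30.3714°
θ_1 = β − ψ = 135.0087°
θ_3 = φ − θ_1 − θ_2 = -89.9939° (wrapped to (-180°,180°])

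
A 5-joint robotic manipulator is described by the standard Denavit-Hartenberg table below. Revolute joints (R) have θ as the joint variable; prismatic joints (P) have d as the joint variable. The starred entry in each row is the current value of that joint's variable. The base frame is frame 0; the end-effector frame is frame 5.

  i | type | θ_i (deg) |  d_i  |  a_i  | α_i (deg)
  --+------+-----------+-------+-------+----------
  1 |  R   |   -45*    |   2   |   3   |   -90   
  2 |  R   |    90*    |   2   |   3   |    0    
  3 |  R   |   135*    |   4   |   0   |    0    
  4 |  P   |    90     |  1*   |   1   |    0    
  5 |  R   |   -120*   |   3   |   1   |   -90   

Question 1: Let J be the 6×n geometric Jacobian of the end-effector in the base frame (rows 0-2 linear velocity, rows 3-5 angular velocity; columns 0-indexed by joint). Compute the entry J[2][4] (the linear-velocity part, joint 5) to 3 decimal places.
axis z_4 = (0.7071,0.7071,0.0000); lever o_n−o_4 = (1.4383,2.8043,0.2588)
cross product → J_v[:, 4] = (0.1830,-0.1830,0.9659)
J_ω[:, 4] = z_4
entry J[2][4] = 0.9659

0.966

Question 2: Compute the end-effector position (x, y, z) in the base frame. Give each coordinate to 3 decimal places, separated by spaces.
9.009 5.133 -0.034

after link 1: o_1 = (2.1213, -2.1213, 2.0000)
after link 2: o_2 = (3.5355, -0.7071, -1.0000)
after link 3: o_3 = (6.3640, 2.1213, -1.0000)
after link 4: o_4 = (7.5711, 2.3284, -0.2929)
after link 5: o_5 = (9.0094, 5.1328, -0.0341)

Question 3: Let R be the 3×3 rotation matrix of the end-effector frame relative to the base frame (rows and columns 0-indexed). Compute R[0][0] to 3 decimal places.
End-effector x-axis (col 0 of R) = (-0.6830,0.6830,0.2588)
R[0][0] = -0.6830

-0.683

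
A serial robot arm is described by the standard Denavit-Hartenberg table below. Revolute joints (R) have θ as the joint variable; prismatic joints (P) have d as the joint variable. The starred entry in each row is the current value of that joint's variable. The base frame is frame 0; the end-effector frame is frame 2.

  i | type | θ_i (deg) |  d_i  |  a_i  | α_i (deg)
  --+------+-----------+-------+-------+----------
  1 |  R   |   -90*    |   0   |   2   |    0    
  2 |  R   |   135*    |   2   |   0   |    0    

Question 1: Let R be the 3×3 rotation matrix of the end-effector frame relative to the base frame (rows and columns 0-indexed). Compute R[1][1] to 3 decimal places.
End-effector y-axis (col 1 of R) = (-0.7071,0.7071,0.0000)
R[1][1] = 0.7071

0.707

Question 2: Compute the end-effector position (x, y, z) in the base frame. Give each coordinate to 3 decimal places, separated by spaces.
after link 1: o_1 = (0.0000, -2.0000, 0.0000)
after link 2: o_2 = (0.0000, -2.0000, 2.0000)

0.000 -2.000 2.000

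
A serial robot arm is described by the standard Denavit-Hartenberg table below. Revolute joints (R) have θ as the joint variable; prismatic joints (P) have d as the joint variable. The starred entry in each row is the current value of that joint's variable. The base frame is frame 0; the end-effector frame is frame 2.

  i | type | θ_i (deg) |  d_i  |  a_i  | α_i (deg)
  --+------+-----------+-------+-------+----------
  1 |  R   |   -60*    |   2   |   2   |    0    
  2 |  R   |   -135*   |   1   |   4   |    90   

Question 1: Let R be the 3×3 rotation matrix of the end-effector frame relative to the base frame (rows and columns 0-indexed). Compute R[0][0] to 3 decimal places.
-0.966

End-effector x-axis (col 0 of R) = (-0.9659,0.2588,0.0000)
R[0][0] = -0.9659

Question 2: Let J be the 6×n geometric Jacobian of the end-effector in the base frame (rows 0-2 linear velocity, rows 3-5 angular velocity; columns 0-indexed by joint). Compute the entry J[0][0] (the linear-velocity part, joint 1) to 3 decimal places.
axis z_0 = ẑ; lever o_n−o_0 = (-2.8637,-0.6968,3.0000)
cross product → J_v[:, 0] = (0.6968,-2.8637,0.0000)
J_ω[:, 0] = z_0
entry J[0][0] = 0.6968

0.697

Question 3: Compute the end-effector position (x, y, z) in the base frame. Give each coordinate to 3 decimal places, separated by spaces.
-2.864 -0.697 3.000

after link 1: o_1 = (1.0000, -1.7321, 2.0000)
after link 2: o_2 = (-2.8637, -0.6968, 3.0000)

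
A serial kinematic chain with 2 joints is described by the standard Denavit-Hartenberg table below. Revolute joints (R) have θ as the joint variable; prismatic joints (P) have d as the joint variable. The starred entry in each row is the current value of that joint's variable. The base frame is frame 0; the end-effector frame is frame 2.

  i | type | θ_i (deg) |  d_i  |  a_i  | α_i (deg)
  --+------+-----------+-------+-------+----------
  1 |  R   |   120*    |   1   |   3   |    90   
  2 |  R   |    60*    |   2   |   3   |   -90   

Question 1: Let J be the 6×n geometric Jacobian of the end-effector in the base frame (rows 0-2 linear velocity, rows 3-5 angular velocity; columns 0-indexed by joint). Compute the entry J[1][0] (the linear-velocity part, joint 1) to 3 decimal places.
axis z_0 = ẑ; lever o_n−o_0 = (-0.5179,4.8971,3.5981)
cross product → J_v[:, 0] = (-4.8971,-0.5179,0.0000)
J_ω[:, 0] = z_0
entry J[1][0] = -0.5179

-0.518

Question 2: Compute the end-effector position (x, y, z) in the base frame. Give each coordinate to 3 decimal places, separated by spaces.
-0.518 4.897 3.598

after link 1: o_1 = (-1.5000, 2.5981, 1.0000)
after link 2: o_2 = (-0.5179, 4.8971, 3.5981)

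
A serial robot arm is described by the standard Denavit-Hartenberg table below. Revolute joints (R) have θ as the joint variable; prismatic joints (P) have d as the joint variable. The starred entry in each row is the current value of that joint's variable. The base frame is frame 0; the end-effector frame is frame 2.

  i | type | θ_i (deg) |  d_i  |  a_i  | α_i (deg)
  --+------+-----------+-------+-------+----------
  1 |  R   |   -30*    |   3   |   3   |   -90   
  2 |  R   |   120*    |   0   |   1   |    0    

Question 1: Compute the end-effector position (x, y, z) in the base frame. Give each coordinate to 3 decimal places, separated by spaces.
after link 1: o_1 = (2.5981, -1.5000, 3.0000)
after link 2: o_2 = (2.1651, -1.2500, 2.1340)

2.165 -1.250 2.134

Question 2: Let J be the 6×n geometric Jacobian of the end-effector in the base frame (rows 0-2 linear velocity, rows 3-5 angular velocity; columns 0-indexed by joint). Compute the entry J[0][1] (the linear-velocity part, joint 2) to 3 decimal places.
-0.750

axis z_1 = (0.5000,0.8660,0.0000); lever o_n−o_1 = (-0.4330,0.2500,-0.8660)
cross product → J_v[:, 1] = (-0.7500,0.4330,0.5000)
J_ω[:, 1] = z_1
entry J[0][1] = -0.7500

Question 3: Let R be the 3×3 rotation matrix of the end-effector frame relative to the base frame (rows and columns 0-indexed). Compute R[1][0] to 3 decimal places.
End-effector x-axis (col 0 of R) = (-0.4330,0.2500,-0.8660)
R[1][0] = 0.2500

0.250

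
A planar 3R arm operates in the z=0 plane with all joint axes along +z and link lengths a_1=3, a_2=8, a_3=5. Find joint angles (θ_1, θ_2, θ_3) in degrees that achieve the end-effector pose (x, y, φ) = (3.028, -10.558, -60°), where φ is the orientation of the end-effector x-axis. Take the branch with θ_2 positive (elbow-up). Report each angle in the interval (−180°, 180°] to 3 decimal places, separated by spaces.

159.701 134.989 5.310

wrist centre = target − a_3·(cos φ, sin φ) = (0.5280, -6.2279)
cos θ_2 = (39.0652−3²−8²)/(2·3·8) = -0.7070; θ_2 = 134.9893° (elbow-up)
β = atan2(-6.2279,0.5280) = -85.1540°; ψ = atan2(5.6579,-2.6558) = 115.1452°
θ_1 = β − ψ = -200.2992°
θ_3 = φ − θ_1 − θ_2 = 5.3099° (wrapped to (-180°,180°])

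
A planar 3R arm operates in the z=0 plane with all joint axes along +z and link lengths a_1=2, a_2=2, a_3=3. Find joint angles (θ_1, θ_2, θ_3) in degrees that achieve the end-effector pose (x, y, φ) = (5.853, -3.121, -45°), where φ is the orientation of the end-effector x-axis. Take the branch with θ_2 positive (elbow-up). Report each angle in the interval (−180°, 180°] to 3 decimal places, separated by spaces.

wrist centre = target − a_3·(cos φ, sin φ) = (3.7317, -0.9997)
cos θ_2 = (14.9248−2²−2²)/(2·2·2) = 0.8656; θ_2 = 30.0488° (elbow-up)
β = atan2(-0.9997,3.7317) = -14.9968°; ψ = atan2(1.0015,3.7312) = 15.0244°
θ_1 = β − ψ = -30.0212°
θ_3 = φ − θ_1 − θ_2 = -45.0276° (wrapped to (-180°,180°])

-30.021 30.049 -45.028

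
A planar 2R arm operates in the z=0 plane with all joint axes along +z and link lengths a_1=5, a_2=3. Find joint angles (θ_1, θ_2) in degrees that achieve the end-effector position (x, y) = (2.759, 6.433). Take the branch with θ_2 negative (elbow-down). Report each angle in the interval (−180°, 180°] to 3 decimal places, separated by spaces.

88.576 -60.010

cos θ_2 = (48.9956−5²−3²)/(2·5·3) = 0.4999; θ_2 = -60.0098° (elbow-down)
β = atan2(6.4330,2.7590) = 66.7864°; ψ = atan2(-2.5983,6.4996) = -21.7901°
θ_1 = β − ψ = 88.5764°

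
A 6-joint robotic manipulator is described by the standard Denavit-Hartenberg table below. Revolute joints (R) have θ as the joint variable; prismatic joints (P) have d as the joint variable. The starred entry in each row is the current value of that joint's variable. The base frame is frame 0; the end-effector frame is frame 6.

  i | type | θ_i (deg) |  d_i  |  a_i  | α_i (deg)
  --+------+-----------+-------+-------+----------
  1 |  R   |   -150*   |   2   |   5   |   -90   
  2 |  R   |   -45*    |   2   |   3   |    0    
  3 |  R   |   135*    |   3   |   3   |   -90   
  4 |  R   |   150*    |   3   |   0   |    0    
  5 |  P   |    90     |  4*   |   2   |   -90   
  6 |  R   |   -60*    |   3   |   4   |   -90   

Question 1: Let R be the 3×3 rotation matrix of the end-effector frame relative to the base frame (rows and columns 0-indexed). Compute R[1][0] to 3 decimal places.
End-effector x-axis (col 0 of R) = (0.9665,0.0580,0.2500)
R[1][0] = 0.0580

0.058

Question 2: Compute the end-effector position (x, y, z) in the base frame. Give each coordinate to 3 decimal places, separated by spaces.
after link 1: o_1 = (-4.3301, -2.5000, 2.0000)
after link 2: o_2 = (-5.1672, -5.2927, 4.1213)
after link 3: o_3 = (-3.6672, -7.8908, 1.1213)
after link 4: o_4 = (-1.0692, -6.3908, 1.1213)
after link 5: o_5 = (3.2610, -5.8908, 2.1213)
after link 6: o_6 = (7.8770, -6.9578, 0.5232)

7.877 -6.958 0.523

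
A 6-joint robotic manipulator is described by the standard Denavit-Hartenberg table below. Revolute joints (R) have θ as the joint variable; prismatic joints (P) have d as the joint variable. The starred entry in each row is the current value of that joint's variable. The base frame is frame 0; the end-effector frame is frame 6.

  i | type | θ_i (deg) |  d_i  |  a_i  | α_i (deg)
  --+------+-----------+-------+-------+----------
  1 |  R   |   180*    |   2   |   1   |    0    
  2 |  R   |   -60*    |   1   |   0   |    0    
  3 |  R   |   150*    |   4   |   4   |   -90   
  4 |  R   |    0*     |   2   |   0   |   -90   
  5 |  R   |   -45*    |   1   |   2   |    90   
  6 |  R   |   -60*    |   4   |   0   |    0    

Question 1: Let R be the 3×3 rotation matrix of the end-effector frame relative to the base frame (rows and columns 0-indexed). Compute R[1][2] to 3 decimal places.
0.707

End-effector z-axis (col 2 of R) = (0.7071,0.7071,0.0000)
R[1][2] = 0.7071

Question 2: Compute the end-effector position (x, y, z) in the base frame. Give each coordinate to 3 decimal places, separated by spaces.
after link 1: o_1 = (-1.0000, 0.0000, 2.0000)
after link 2: o_2 = (-1.0000, 0.0000, 3.0000)
after link 3: o_3 = (-1.0000, -4.0000, 7.0000)
after link 4: o_4 = (1.0000, -4.0000, 7.0000)
after link 5: o_5 = (2.4142, -5.4142, 6.0000)
after link 6: o_6 = (5.2426, -2.5858, 6.0000)

5.243 -2.586 6.000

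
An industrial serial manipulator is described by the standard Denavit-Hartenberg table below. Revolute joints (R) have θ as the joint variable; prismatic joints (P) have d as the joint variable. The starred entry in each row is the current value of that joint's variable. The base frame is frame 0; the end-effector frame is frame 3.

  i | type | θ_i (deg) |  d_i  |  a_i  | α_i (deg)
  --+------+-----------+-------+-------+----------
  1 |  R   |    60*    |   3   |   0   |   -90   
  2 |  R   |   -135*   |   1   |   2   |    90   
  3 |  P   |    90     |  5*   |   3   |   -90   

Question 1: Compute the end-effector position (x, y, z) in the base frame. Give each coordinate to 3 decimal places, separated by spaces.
-5.939 -2.287 0.879

after link 1: o_1 = (0.0000, 0.0000, 3.0000)
after link 2: o_2 = (-1.5731, -0.7247, 4.4142)
after link 3: o_3 = (-5.9390, -2.2866, 0.8787)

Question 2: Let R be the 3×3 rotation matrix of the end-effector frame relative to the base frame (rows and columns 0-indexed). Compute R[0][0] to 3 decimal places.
-0.866

End-effector x-axis (col 0 of R) = (-0.8660,0.5000,0.0000)
R[0][0] = -0.8660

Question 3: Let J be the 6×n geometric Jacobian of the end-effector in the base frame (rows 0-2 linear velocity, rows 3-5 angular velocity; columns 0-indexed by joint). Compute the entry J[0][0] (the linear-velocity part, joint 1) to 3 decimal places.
axis z_0 = ẑ; lever o_n−o_0 = (-5.9390,-2.2866,0.8787)
cross product → J_v[:, 0] = (2.2866,-5.9390,0.0000)
J_ω[:, 0] = z_0
entry J[0][0] = 2.2866

2.287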